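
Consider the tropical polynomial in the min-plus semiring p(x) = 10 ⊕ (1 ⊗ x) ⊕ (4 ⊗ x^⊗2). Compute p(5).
p(5) = 6

A tropical monomial a ⊗ x^⊗i evaluates to a + i · x. Evaluating each term at x = 5:
  Term 0 contributes 10 + 0 · 5 = 10
  Term 1 contributes 1 + 1 · 5 = 6
  Term 2 contributes 4 + 2 · 5 = 14
p(5) = ⊕ of these = min[10, 6, 14] = 6.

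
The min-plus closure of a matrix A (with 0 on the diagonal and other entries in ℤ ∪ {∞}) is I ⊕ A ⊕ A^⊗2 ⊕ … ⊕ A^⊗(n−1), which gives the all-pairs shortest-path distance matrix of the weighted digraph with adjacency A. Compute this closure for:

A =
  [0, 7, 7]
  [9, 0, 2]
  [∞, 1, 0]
Closure =
  [0, 7, 7]
  [9, 0, 2]
  [10, 1, 0]

This is the Floyd-Warshall all-pairs shortest-path computation. For each intermediate vertex k = 0, 1, …, 2, update dist[i][j] ← min(dist[i][j], dist[i][k] + dist[k][j]). The final matrix gives, for each (i, j), the minimum total weight of any directed path from i to j (possibly empty when i = j).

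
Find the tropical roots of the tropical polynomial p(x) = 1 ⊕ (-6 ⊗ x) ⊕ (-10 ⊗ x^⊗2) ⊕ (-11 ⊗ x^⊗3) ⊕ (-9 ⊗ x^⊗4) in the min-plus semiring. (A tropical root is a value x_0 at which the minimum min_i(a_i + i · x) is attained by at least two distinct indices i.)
Roots: {-2, 1, 4, 7}

Each tropical root is a break point of the lower envelope of the lines y = a_i + i · x (there are 5 lines, with slopes 0, 1, ..., 4). Only the lines that attain the minimum somewhere contribute to roots; other lines are dominated. Here the surviving (envelope) indices are i = 4, i = 3, i = 2, i = 1, i = 0.
Intersections between consecutive envelope lines give the roots: for adjacent envelope indices i < j the intersection is x = (a_i − a_j) / (j − i). Reading off the sorted break points: {-2, 1, 4, 7}.
Verification: at each break x_0, at least two indices attain the minimum of min_i(a_i + i · x_0).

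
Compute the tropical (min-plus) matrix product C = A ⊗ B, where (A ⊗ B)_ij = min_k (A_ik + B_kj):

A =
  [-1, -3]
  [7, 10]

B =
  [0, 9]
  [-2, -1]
A ⊗ B =
  [-5, -4]
  [7, 9]

Apply the min-plus product entry-by-entry:
  C[0][0] = min over k of (A[0][0] + B[0][0] = -1 + 0 = -1, A[0][1] + B[1][0] = -3 + -2 = -5) = -5 (attained at k = 1)
  C[0][1] = min over k of (A[0][0] + B[0][1] = -1 + 9 = 8, A[0][1] + B[1][1] = -3 + -1 = -4) = -4 (attained at k = 1)
  C[1][0] = min over k of (A[1][0] + B[0][0] = 7 + 0 = 7, A[1][1] + B[1][0] = 10 + -2 = 8) = 7 (attained at k = 0)
  C[1][1] = min over k of (A[1][0] + B[0][1] = 7 + 9 = 16, A[1][1] + B[1][1] = 10 + -1 = 9) = 9 (attained at k = 1)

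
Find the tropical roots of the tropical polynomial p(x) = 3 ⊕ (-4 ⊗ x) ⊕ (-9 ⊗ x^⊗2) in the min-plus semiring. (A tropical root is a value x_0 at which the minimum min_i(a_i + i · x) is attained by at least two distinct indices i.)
Roots: {5, 7}

Each tropical root is a break point of the lower envelope of the lines y = a_i + i · x (there are 3 lines, with slopes 0, 1, ..., 2). Only the lines that attain the minimum somewhere contribute to roots; other lines are dominated. Here the surviving (envelope) indices are i = 2, i = 1, i = 0.
Intersections between consecutive envelope lines give the roots: for adjacent envelope indices i < j the intersection is x = (a_i − a_j) / (j − i). Reading off the sorted break points: {5, 7}.
Verification: at each break x_0, at least two indices attain the minimum of min_i(a_i + i · x_0).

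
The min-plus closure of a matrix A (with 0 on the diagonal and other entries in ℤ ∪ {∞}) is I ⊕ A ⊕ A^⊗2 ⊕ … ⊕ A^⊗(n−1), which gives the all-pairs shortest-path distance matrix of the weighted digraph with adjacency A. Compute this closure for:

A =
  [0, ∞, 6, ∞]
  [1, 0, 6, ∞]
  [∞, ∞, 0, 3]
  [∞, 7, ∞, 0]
Closure =
  [0, 16, 6, 9]
  [1, 0, 6, 9]
  [11, 10, 0, 3]
  [8, 7, 13, 0]

This is the Floyd-Warshall all-pairs shortest-path computation. For each intermediate vertex k = 0, 1, …, 3, update dist[i][j] ← min(dist[i][j], dist[i][k] + dist[k][j]). The final matrix gives, for each (i, j), the minimum total weight of any directed path from i to j (possibly empty when i = j).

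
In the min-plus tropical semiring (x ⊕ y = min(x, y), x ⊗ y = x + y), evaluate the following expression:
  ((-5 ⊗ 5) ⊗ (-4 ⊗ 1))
((-5 ⊗ 5) ⊗ (-4 ⊗ 1)) = -3

Expand innermost to outermost. Recall ⊕ takes the minimum of its arguments and ⊗ takes their sum. Working out the expression ((-5 ⊗ 5) ⊗ (-4 ⊗ 1)) gives -3.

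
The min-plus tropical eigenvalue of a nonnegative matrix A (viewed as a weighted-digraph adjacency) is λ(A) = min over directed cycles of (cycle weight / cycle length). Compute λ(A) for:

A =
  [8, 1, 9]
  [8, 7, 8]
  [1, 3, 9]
λ(A) = 10/3

Enumerate directed cycles and compute their means (weight / length). Sample:
  cycle 0 → 0: weight = 8, length = 1, mean = 8/1 ≈ 8.000
  cycle 1 → 1: weight = 7, length = 1, mean = 7/1 ≈ 7.000
  cycle 2 → 2: weight = 9, length = 1, mean = 9/1 ≈ 9.000
  cycle 0 → 1 → 0: weight = 9, length = 2, mean = 9/2 ≈ 4.500
  cycle 0 → 2 → 0: weight = 10, length = 2, mean = 10/2 ≈ 5.000
  cycle 1 → 0 → 1: weight = 9, length = 2, mean = 9/2 ≈ 4.500
Minimum mean = 3.333, attained e.g. along the cycle 0 → 1 → 2 → 0 with weight 10 and length 3. So λ(A) = 10/3 = 10/3.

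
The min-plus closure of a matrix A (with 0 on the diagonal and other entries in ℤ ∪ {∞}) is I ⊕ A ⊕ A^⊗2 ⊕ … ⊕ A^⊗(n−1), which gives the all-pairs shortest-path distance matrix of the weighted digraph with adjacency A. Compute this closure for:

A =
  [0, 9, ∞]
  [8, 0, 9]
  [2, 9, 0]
Closure =
  [0, 9, 18]
  [8, 0, 9]
  [2, 9, 0]

This is the Floyd-Warshall all-pairs shortest-path computation. For each intermediate vertex k = 0, 1, …, 2, update dist[i][j] ← min(dist[i][j], dist[i][k] + dist[k][j]). The final matrix gives, for each (i, j), the minimum total weight of any directed path from i to j (possibly empty when i = j).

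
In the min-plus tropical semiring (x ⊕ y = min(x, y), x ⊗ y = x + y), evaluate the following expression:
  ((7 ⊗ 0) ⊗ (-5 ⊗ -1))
((7 ⊗ 0) ⊗ (-5 ⊗ -1)) = 1

Expand innermost to outermost. Recall ⊕ takes the minimum of its arguments and ⊗ takes their sum. Working out the expression ((7 ⊗ 0) ⊗ (-5 ⊗ -1)) gives 1.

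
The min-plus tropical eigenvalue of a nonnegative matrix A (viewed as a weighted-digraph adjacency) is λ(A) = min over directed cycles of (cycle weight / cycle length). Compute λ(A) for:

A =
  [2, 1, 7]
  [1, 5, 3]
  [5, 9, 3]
λ(A) = 1

Enumerate directed cycles and compute their means (weight / length). Sample:
  cycle 0 → 0: weight = 2, length = 1, mean = 2/1 ≈ 2.000
  cycle 1 → 1: weight = 5, length = 1, mean = 5/1 ≈ 5.000
  cycle 2 → 2: weight = 3, length = 1, mean = 3/1 ≈ 3.000
  cycle 0 → 1 → 0: weight = 2, length = 2, mean = 2/2 ≈ 1.000
  cycle 0 → 2 → 0: weight = 12, length = 2, mean = 12/2 ≈ 6.000
  cycle 1 → 0 → 1: weight = 2, length = 2, mean = 2/2 ≈ 1.000
Minimum mean = 1.000, attained e.g. along the cycle 0 → 1 → 0 with weight 2 and length 2. So λ(A) = 2/2 = 1.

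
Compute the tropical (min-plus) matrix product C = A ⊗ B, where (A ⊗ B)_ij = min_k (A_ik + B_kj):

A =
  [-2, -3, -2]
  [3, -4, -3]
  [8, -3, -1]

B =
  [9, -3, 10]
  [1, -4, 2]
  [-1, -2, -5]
A ⊗ B =
  [-3, -7, -7]
  [-4, -8, -8]
  [-2, -7, -6]

Apply the min-plus product entry-by-entry:
  C[0][0] = min over k of (A[0][0] + B[0][0] = -2 + 9 = 7, A[0][1] + B[1][0] = -3 + 1 = -2, A[0][2] + B[2][0] = -2 + -1 = -3) = -3 (attained at k = 2)
  C[0][1] = min over k of (A[0][0] + B[0][1] = -2 + -3 = -5, A[0][1] + B[1][1] = -3 + -4 = -7, A[0][2] + B[2][1] = -2 + -2 = -4) = -7 (attained at k = 1)
  C[0][2] = min over k of (A[0][0] + B[0][2] = -2 + 10 = 8, A[0][1] + B[1][2] = -3 + 2 = -1, A[0][2] + B[2][2] = -2 + -5 = -7) = -7 (attained at k = 2)
  C[1][0] = min over k of (A[1][0] + B[0][0] = 3 + 9 = 12, A[1][1] + B[1][0] = -4 + 1 = -3, A[1][2] + B[2][0] = -3 + -1 = -4) = -4 (attained at k = 2)
  C[1][1] = min over k of (A[1][0] + B[0][1] = 3 + -3 = 0, A[1][1] + B[1][1] = -4 + -4 = -8, A[1][2] + B[2][1] = -3 + -2 = -5) = -8 (attained at k = 1)
  C[1][2] = min over k of (A[1][0] + B[0][2] = 3 + 10 = 13, A[1][1] + B[1][2] = -4 + 2 = -2, A[1][2] + B[2][2] = -3 + -5 = -8) = -8 (attained at k = 2)
  C[2][0] = min over k of (A[2][0] + B[0][0] = 8 + 9 = 17, A[2][1] + B[1][0] = -3 + 1 = -2, A[2][2] + B[2][0] = -1 + -1 = -2) = -2 (attained at k = 1)
  C[2][1] = min over k of (A[2][0] + B[0][1] = 8 + -3 = 5, A[2][1] + B[1][1] = -3 + -4 = -7, A[2][2] + B[2][1] = -1 + -2 = -3) = -7 (attained at k = 1)
  C[2][2] = min over k of (A[2][0] + B[0][2] = 8 + 10 = 18, A[2][1] + B[1][2] = -3 + 2 = -1, A[2][2] + B[2][2] = -1 + -5 = -6) = -6 (attained at k = 2)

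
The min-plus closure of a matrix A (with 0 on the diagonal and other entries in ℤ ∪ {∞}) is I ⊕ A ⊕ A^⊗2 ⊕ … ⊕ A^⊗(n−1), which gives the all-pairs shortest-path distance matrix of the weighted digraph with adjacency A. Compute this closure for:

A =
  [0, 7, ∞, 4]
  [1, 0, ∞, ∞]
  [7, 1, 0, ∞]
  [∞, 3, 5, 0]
Closure =
  [0, 7, 9, 4]
  [1, 0, 10, 5]
  [2, 1, 0, 6]
  [4, 3, 5, 0]

This is the Floyd-Warshall all-pairs shortest-path computation. For each intermediate vertex k = 0, 1, …, 3, update dist[i][j] ← min(dist[i][j], dist[i][k] + dist[k][j]). The final matrix gives, for each (i, j), the minimum total weight of any directed path from i to j (possibly empty when i = j).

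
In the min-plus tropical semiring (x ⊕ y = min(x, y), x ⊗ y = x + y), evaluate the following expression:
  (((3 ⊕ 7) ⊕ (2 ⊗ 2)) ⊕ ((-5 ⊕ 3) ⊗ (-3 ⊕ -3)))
(((3 ⊕ 7) ⊕ (2 ⊗ 2)) ⊕ ((-5 ⊕ 3) ⊗ (-3 ⊕ -3))) = -8

Expand innermost to outermost. Recall ⊕ takes the minimum of its arguments and ⊗ takes their sum. Working out the expression (((3 ⊕ 7) ⊕ (2 ⊗ 2)) ⊕ ((-5 ⊕ 3) ⊗ (-3 ⊕ -3))) gives -8.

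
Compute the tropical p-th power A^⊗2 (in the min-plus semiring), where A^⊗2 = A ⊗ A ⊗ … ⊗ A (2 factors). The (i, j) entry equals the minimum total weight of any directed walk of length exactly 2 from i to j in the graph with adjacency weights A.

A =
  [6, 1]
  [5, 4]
A^⊗2 =
  [6, 5]
  [9, 6]

Each entry (A^⊗2)_ij equals the minimum over all length-2 walks i = v_0 → v_1 → … → v_2 = j of Σ_t A[v_t][v_{t+1}]. For example, for (i, j) = (0, 1) we minimise over 2 possible intermediate vertex sequences; the minimum is 5, attained along the walk 0 → 1 → 1.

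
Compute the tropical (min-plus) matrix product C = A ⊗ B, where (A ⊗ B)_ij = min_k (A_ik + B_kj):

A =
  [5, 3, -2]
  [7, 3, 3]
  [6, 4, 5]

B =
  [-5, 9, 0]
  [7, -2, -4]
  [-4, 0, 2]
A ⊗ B =
  [-6, -2, -1]
  [-1, 1, -1]
  [1, 2, 0]

Apply the min-plus product entry-by-entry:
  C[0][0] = min over k of (A[0][0] + B[0][0] = 5 + -5 = 0, A[0][1] + B[1][0] = 3 + 7 = 10, A[0][2] + B[2][0] = -2 + -4 = -6) = -6 (attained at k = 2)
  C[0][1] = min over k of (A[0][0] + B[0][1] = 5 + 9 = 14, A[0][1] + B[1][1] = 3 + -2 = 1, A[0][2] + B[2][1] = -2 + 0 = -2) = -2 (attained at k = 2)
  C[0][2] = min over k of (A[0][0] + B[0][2] = 5 + 0 = 5, A[0][1] + B[1][2] = 3 + -4 = -1, A[0][2] + B[2][2] = -2 + 2 = 0) = -1 (attained at k = 1)
  C[1][0] = min over k of (A[1][0] + B[0][0] = 7 + -5 = 2, A[1][1] + B[1][0] = 3 + 7 = 10, A[1][2] + B[2][0] = 3 + -4 = -1) = -1 (attained at k = 2)
  C[1][1] = min over k of (A[1][0] + B[0][1] = 7 + 9 = 16, A[1][1] + B[1][1] = 3 + -2 = 1, A[1][2] + B[2][1] = 3 + 0 = 3) = 1 (attained at k = 1)
  C[1][2] = min over k of (A[1][0] + B[0][2] = 7 + 0 = 7, A[1][1] + B[1][2] = 3 + -4 = -1, A[1][2] + B[2][2] = 3 + 2 = 5) = -1 (attained at k = 1)
  C[2][0] = min over k of (A[2][0] + B[0][0] = 6 + -5 = 1, A[2][1] + B[1][0] = 4 + 7 = 11, A[2][2] + B[2][0] = 5 + -4 = 1) = 1 (attained at k = 0)
  C[2][1] = min over k of (A[2][0] + B[0][1] = 6 + 9 = 15, A[2][1] + B[1][1] = 4 + -2 = 2, A[2][2] + B[2][1] = 5 + 0 = 5) = 2 (attained at k = 1)
  C[2][2] = min over k of (A[2][0] + B[0][2] = 6 + 0 = 6, A[2][1] + B[1][2] = 4 + -4 = 0, A[2][2] + B[2][2] = 5 + 2 = 7) = 0 (attained at k = 1)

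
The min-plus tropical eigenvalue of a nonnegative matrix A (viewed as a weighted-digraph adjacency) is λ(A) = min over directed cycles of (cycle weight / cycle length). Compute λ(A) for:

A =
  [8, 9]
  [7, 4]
λ(A) = 4

Enumerate directed cycles and compute their means (weight / length). Sample:
  cycle 0 → 0: weight = 8, length = 1, mean = 8/1 ≈ 8.000
  cycle 1 → 1: weight = 4, length = 1, mean = 4/1 ≈ 4.000
  cycle 0 → 1 → 0: weight = 16, length = 2, mean = 16/2 ≈ 8.000
  cycle 1 → 0 → 1: weight = 16, length = 2, mean = 16/2 ≈ 8.000
Minimum mean = 4.000, attained e.g. along the cycle 1 → 1 with weight 4 and length 1. So λ(A) = 4/1 = 4.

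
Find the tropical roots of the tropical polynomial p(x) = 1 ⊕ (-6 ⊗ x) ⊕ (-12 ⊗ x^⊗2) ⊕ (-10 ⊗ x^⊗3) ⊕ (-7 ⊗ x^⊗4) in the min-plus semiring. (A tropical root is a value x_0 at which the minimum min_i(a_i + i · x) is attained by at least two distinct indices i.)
Roots: {-3, -2, 6, 7}

Each tropical root is a break point of the lower envelope of the lines y = a_i + i · x (there are 5 lines, with slopes 0, 1, ..., 4). Only the lines that attain the minimum somewhere contribute to roots; other lines are dominated. Here the surviving (envelope) indices are i = 4, i = 3, i = 2, i = 1, i = 0.
Intersections between consecutive envelope lines give the roots: for adjacent envelope indices i < j the intersection is x = (a_i − a_j) / (j − i). Reading off the sorted break points: {-3, -2, 6, 7}.
Verification: at each break x_0, at least two indices attain the minimum of min_i(a_i + i · x_0).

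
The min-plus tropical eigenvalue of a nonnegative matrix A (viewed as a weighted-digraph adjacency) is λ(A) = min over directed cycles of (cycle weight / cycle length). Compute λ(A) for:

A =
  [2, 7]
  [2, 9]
λ(A) = 2

Enumerate directed cycles and compute their means (weight / length). Sample:
  cycle 0 → 0: weight = 2, length = 1, mean = 2/1 ≈ 2.000
  cycle 1 → 1: weight = 9, length = 1, mean = 9/1 ≈ 9.000
  cycle 0 → 1 → 0: weight = 9, length = 2, mean = 9/2 ≈ 4.500
  cycle 1 → 0 → 1: weight = 9, length = 2, mean = 9/2 ≈ 4.500
Minimum mean = 2.000, attained e.g. along the cycle 0 → 0 with weight 2 and length 1. So λ(A) = 2/1 = 2.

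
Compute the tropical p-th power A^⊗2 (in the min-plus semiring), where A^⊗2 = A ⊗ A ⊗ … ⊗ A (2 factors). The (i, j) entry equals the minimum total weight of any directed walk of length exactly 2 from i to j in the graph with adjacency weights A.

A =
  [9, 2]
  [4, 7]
A^⊗2 =
  [6, 9]
  [11, 6]

Each entry (A^⊗2)_ij equals the minimum over all length-2 walks i = v_0 → v_1 → … → v_2 = j of Σ_t A[v_t][v_{t+1}]. For example, for (i, j) = (0, 1) we minimise over 2 possible intermediate vertex sequences; the minimum is 9, attained along the walk 0 → 1 → 1.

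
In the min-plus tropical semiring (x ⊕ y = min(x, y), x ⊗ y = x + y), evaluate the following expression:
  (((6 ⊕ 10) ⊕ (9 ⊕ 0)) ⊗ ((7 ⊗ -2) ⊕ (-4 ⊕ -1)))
(((6 ⊕ 10) ⊕ (9 ⊕ 0)) ⊗ ((7 ⊗ -2) ⊕ (-4 ⊕ -1))) = -4

Expand innermost to outermost. Recall ⊕ takes the minimum of its arguments and ⊗ takes their sum. Working out the expression (((6 ⊕ 10) ⊕ (9 ⊕ 0)) ⊗ ((7 ⊗ -2) ⊕ (-4 ⊕ -1))) gives -4.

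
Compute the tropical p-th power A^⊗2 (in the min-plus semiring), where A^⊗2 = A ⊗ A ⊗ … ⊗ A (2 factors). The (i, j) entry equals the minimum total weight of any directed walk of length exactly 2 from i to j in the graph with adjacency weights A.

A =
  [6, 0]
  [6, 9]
A^⊗2 =
  [6, 6]
  [12, 6]

Each entry (A^⊗2)_ij equals the minimum over all length-2 walks i = v_0 → v_1 → … → v_2 = j of Σ_t A[v_t][v_{t+1}]. For example, for (i, j) = (0, 1) we minimise over 2 possible intermediate vertex sequences; the minimum is 6, attained along the walk 0 → 0 → 1.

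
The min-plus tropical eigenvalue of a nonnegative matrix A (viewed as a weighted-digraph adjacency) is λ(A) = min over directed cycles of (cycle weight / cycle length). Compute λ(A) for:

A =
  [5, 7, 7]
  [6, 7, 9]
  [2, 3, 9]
λ(A) = 9/2

Enumerate directed cycles and compute their means (weight / length). Sample:
  cycle 0 → 0: weight = 5, length = 1, mean = 5/1 ≈ 5.000
  cycle 1 → 1: weight = 7, length = 1, mean = 7/1 ≈ 7.000
  cycle 2 → 2: weight = 9, length = 1, mean = 9/1 ≈ 9.000
  cycle 0 → 1 → 0: weight = 13, length = 2, mean = 13/2 ≈ 6.500
  cycle 0 → 2 → 0: weight = 9, length = 2, mean = 9/2 ≈ 4.500
  cycle 1 → 0 → 1: weight = 13, length = 2, mean = 13/2 ≈ 6.500
Minimum mean = 4.500, attained e.g. along the cycle 0 → 2 → 0 with weight 9 and length 2. So λ(A) = 9/2 = 9/2.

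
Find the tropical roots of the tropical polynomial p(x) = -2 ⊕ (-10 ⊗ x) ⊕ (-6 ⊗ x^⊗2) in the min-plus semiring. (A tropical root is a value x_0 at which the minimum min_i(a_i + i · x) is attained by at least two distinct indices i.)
Roots: {-4, 8}

Each tropical root is a break point of the lower envelope of the lines y = a_i + i · x (there are 3 lines, with slopes 0, 1, ..., 2). Only the lines that attain the minimum somewhere contribute to roots; other lines are dominated. Here the surviving (envelope) indices are i = 2, i = 1, i = 0.
Intersections between consecutive envelope lines give the roots: for adjacent envelope indices i < j the intersection is x = (a_i − a_j) / (j − i). Reading off the sorted break points: {-4, 8}.
Verification: at each break x_0, at least two indices attain the minimum of min_i(a_i + i · x_0).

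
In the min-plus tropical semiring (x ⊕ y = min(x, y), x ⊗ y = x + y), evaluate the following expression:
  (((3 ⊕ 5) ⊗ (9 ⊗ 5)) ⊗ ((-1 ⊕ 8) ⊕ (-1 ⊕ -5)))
(((3 ⊕ 5) ⊗ (9 ⊗ 5)) ⊗ ((-1 ⊕ 8) ⊕ (-1 ⊕ -5))) = 12

Expand innermost to outermost. Recall ⊕ takes the minimum of its arguments and ⊗ takes their sum. Working out the expression (((3 ⊕ 5) ⊗ (9 ⊗ 5)) ⊗ ((-1 ⊕ 8) ⊕ (-1 ⊕ -5))) gives 12.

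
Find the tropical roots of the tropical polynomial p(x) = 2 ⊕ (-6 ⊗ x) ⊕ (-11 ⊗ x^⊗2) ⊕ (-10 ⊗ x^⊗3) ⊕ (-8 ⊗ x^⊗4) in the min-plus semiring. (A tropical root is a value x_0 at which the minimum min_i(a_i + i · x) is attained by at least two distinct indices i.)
Roots: {-2, -1, 5, 8}

Each tropical root is a break point of the lower envelope of the lines y = a_i + i · x (there are 5 lines, with slopes 0, 1, ..., 4). Only the lines that attain the minimum somewhere contribute to roots; other lines are dominated. Here the surviving (envelope) indices are i = 4, i = 3, i = 2, i = 1, i = 0.
Intersections between consecutive envelope lines give the roots: for adjacent envelope indices i < j the intersection is x = (a_i − a_j) / (j − i). Reading off the sorted break points: {-2, -1, 5, 8}.
Verification: at each break x_0, at least two indices attain the minimum of min_i(a_i + i · x_0).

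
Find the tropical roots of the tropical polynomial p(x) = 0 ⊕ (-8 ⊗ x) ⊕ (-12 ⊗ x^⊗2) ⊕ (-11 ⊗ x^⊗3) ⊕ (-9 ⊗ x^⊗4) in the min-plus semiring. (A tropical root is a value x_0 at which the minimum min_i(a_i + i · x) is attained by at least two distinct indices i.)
Roots: {-2, -1, 4, 8}

Each tropical root is a break point of the lower envelope of the lines y = a_i + i · x (there are 5 lines, with slopes 0, 1, ..., 4). Only the lines that attain the minimum somewhere contribute to roots; other lines are dominated. Here the surviving (envelope) indices are i = 4, i = 3, i = 2, i = 1, i = 0.
Intersections between consecutive envelope lines give the roots: for adjacent envelope indices i < j the intersection is x = (a_i − a_j) / (j − i). Reading off the sorted break points: {-2, -1, 4, 8}.
Verification: at each break x_0, at least two indices attain the minimum of min_i(a_i + i · x_0).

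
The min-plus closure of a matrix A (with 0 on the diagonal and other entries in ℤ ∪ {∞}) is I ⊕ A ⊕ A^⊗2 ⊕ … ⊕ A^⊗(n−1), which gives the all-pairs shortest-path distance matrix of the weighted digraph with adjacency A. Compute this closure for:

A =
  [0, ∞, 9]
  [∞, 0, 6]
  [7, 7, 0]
Closure =
  [0, 16, 9]
  [13, 0, 6]
  [7, 7, 0]

This is the Floyd-Warshall all-pairs shortest-path computation. For each intermediate vertex k = 0, 1, …, 2, update dist[i][j] ← min(dist[i][j], dist[i][k] + dist[k][j]). The final matrix gives, for each (i, j), the minimum total weight of any directed path from i to j (possibly empty when i = j).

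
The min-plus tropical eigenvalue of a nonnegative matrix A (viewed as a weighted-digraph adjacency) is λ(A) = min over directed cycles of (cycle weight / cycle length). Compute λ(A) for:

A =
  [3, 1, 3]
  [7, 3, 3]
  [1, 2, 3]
λ(A) = 5/3

Enumerate directed cycles and compute their means (weight / length). Sample:
  cycle 0 → 0: weight = 3, length = 1, mean = 3/1 ≈ 3.000
  cycle 1 → 1: weight = 3, length = 1, mean = 3/1 ≈ 3.000
  cycle 2 → 2: weight = 3, length = 1, mean = 3/1 ≈ 3.000
  cycle 0 → 1 → 0: weight = 8, length = 2, mean = 8/2 ≈ 4.000
  cycle 0 → 2 → 0: weight = 4, length = 2, mean = 4/2 ≈ 2.000
  cycle 1 → 0 → 1: weight = 8, length = 2, mean = 8/2 ≈ 4.000
Minimum mean = 1.667, attained e.g. along the cycle 0 → 1 → 2 → 0 with weight 5 and length 3. So λ(A) = 5/3 = 5/3.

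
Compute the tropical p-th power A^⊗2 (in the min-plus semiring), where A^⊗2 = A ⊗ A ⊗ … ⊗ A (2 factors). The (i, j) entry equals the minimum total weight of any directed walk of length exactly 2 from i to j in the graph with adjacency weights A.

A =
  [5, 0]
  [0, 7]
A^⊗2 =
  [0, 5]
  [5, 0]

Each entry (A^⊗2)_ij equals the minimum over all length-2 walks i = v_0 → v_1 → … → v_2 = j of Σ_t A[v_t][v_{t+1}]. For example, for (i, j) = (0, 1) we minimise over 2 possible intermediate vertex sequences; the minimum is 5, attained along the walk 0 → 0 → 1.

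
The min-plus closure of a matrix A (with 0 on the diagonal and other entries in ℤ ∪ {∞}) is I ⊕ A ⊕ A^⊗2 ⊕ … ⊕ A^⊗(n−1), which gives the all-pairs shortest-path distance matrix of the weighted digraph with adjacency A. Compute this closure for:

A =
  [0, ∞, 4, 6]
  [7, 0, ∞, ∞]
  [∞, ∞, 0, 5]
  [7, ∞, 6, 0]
Closure =
  [0, ∞, 4, 6]
  [7, 0, 11, 13]
  [12, ∞, 0, 5]
  [7, ∞, 6, 0]

This is the Floyd-Warshall all-pairs shortest-path computation. For each intermediate vertex k = 0, 1, …, 3, update dist[i][j] ← min(dist[i][j], dist[i][k] + dist[k][j]). The final matrix gives, for each (i, j), the minimum total weight of any directed path from i to j (possibly empty when i = j).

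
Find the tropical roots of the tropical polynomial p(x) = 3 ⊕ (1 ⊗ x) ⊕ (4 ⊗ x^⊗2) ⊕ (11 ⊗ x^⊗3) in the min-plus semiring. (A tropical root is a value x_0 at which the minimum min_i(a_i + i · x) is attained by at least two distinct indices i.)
Roots: {-7, -3, 2}

Each tropical root is a break point of the lower envelope of the lines y = a_i + i · x (there are 4 lines, with slopes 0, 1, ..., 3). Only the lines that attain the minimum somewhere contribute to roots; other lines are dominated. Here the surviving (envelope) indices are i = 3, i = 2, i = 1, i = 0.
Intersections between consecutive envelope lines give the roots: for adjacent envelope indices i < j the intersection is x = (a_i − a_j) / (j − i). Reading off the sorted break points: {-7, -3, 2}.
Verification: at each break x_0, at least two indices attain the minimum of min_i(a_i + i · x_0).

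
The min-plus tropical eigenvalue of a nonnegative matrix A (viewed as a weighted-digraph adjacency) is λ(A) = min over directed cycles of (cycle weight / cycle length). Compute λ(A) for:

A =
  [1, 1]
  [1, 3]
λ(A) = 1

Enumerate directed cycles and compute their means (weight / length). Sample:
  cycle 0 → 0: weight = 1, length = 1, mean = 1/1 ≈ 1.000
  cycle 1 → 1: weight = 3, length = 1, mean = 3/1 ≈ 3.000
  cycle 0 → 1 → 0: weight = 2, length = 2, mean = 2/2 ≈ 1.000
  cycle 1 → 0 → 1: weight = 2, length = 2, mean = 2/2 ≈ 1.000
Minimum mean = 1.000, attained e.g. along the cycle 0 → 0 with weight 1 and length 1. So λ(A) = 1/1 = 1.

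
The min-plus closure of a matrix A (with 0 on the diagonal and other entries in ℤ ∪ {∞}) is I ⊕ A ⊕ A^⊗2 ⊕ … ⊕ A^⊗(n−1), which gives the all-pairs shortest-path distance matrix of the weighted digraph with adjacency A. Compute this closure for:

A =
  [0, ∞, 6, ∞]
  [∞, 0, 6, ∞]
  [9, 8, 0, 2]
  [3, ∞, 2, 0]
Closure =
  [0, 14, 6, 8]
  [11, 0, 6, 8]
  [5, 8, 0, 2]
  [3, 10, 2, 0]

This is the Floyd-Warshall all-pairs shortest-path computation. For each intermediate vertex k = 0, 1, …, 3, update dist[i][j] ← min(dist[i][j], dist[i][k] + dist[k][j]). The final matrix gives, for each (i, j), the minimum total weight of any directed path from i to j (possibly empty when i = j).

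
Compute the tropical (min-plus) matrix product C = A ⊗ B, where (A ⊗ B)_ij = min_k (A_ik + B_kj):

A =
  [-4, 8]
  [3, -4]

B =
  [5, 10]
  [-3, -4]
A ⊗ B =
  [1, 4]
  [-7, -8]

Apply the min-plus product entry-by-entry:
  C[0][0] = min over k of (A[0][0] + B[0][0] = -4 + 5 = 1, A[0][1] + B[1][0] = 8 + -3 = 5) = 1 (attained at k = 0)
  C[0][1] = min over k of (A[0][0] + B[0][1] = -4 + 10 = 6, A[0][1] + B[1][1] = 8 + -4 = 4) = 4 (attained at k = 1)
  C[1][0] = min over k of (A[1][0] + B[0][0] = 3 + 5 = 8, A[1][1] + B[1][0] = -4 + -3 = -7) = -7 (attained at k = 1)
  C[1][1] = min over k of (A[1][0] + B[0][1] = 3 + 10 = 13, A[1][1] + B[1][1] = -4 + -4 = -8) = -8 (attained at k = 1)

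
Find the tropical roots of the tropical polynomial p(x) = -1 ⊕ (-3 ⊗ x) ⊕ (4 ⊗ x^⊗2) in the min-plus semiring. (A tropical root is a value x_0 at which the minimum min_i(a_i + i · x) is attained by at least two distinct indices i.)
Roots: {-7, 2}

Each tropical root is a break point of the lower envelope of the lines y = a_i + i · x (there are 3 lines, with slopes 0, 1, ..., 2). Only the lines that attain the minimum somewhere contribute to roots; other lines are dominated. Here the surviving (envelope) indices are i = 2, i = 1, i = 0.
Intersections between consecutive envelope lines give the roots: for adjacent envelope indices i < j the intersection is x = (a_i − a_j) / (j − i). Reading off the sorted break points: {-7, 2}.
Verification: at each break x_0, at least two indices attain the minimum of min_i(a_i + i · x_0).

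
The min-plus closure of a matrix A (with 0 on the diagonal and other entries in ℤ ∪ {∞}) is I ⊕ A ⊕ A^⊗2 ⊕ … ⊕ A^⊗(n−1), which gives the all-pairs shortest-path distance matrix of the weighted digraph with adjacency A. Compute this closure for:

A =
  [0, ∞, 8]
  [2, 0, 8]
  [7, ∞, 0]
Closure =
  [0, ∞, 8]
  [2, 0, 8]
  [7, ∞, 0]

This is the Floyd-Warshall all-pairs shortest-path computation. For each intermediate vertex k = 0, 1, …, 2, update dist[i][j] ← min(dist[i][j], dist[i][k] + dist[k][j]). The final matrix gives, for each (i, j), the minimum total weight of any directed path from i to j (possibly empty when i = j).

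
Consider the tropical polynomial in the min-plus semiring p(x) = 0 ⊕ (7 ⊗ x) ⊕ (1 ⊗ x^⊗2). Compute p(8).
p(8) = 0

A tropical monomial a ⊗ x^⊗i evaluates to a + i · x. Evaluating each term at x = 8:
  Term 0 contributes 0 + 0 · 8 = 0
  Term 1 contributes 7 + 1 · 8 = 15
  Term 2 contributes 1 + 2 · 8 = 17
p(8) = ⊕ of these = min[0, 15, 17] = 0.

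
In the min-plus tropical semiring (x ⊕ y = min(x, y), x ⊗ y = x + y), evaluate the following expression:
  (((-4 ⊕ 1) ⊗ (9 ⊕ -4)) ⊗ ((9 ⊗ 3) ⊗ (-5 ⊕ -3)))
(((-4 ⊕ 1) ⊗ (9 ⊕ -4)) ⊗ ((9 ⊗ 3) ⊗ (-5 ⊕ -3))) = -1

Expand innermost to outermost. Recall ⊕ takes the minimum of its arguments and ⊗ takes their sum. Working out the expression (((-4 ⊕ 1) ⊗ (9 ⊕ -4)) ⊗ ((9 ⊗ 3) ⊗ (-5 ⊕ -3))) gives -1.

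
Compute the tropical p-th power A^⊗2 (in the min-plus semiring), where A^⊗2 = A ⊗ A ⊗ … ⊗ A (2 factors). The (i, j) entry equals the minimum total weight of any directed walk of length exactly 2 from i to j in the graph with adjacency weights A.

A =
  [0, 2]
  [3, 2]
A^⊗2 =
  [0, 2]
  [3, 4]

Each entry (A^⊗2)_ij equals the minimum over all length-2 walks i = v_0 → v_1 → … → v_2 = j of Σ_t A[v_t][v_{t+1}]. For example, for (i, j) = (0, 1) we minimise over 2 possible intermediate vertex sequences; the minimum is 2, attained along the walk 0 → 0 → 1.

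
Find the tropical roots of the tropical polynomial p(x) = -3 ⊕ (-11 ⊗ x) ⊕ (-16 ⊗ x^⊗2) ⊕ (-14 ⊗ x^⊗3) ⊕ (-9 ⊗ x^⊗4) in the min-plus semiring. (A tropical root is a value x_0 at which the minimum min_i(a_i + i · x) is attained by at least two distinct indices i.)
Roots: {-5, -2, 5, 8}

Each tropical root is a break point of the lower envelope of the lines y = a_i + i · x (there are 5 lines, with slopes 0, 1, ..., 4). Only the lines that attain the minimum somewhere contribute to roots; other lines are dominated. Here the surviving (envelope) indices are i = 4, i = 3, i = 2, i = 1, i = 0.
Intersections between consecutive envelope lines give the roots: for adjacent envelope indices i < j the intersection is x = (a_i − a_j) / (j − i). Reading off the sorted break points: {-5, -2, 5, 8}.
Verification: at each break x_0, at least two indices attain the minimum of min_i(a_i + i · x_0).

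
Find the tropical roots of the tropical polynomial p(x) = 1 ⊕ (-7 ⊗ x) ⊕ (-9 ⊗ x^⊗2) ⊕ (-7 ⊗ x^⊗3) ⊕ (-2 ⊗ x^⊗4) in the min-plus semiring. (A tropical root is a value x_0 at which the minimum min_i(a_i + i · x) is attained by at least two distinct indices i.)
Roots: {-5, -2, 2, 8}

Each tropical root is a break point of the lower envelope of the lines y = a_i + i · x (there are 5 lines, with slopes 0, 1, ..., 4). Only the lines that attain the minimum somewhere contribute to roots; other lines are dominated. Here the surviving (envelope) indices are i = 4, i = 3, i = 2, i = 1, i = 0.
Intersections between consecutive envelope lines give the roots: for adjacent envelope indices i < j the intersection is x = (a_i − a_j) / (j − i). Reading off the sorted break points: {-5, -2, 2, 8}.
Verification: at each break x_0, at least two indices attain the minimum of min_i(a_i + i · x_0).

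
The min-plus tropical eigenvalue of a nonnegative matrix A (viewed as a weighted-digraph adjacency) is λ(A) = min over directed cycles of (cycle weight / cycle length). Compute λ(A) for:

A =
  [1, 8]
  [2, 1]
λ(A) = 1

Enumerate directed cycles and compute their means (weight / length). Sample:
  cycle 0 → 0: weight = 1, length = 1, mean = 1/1 ≈ 1.000
  cycle 1 → 1: weight = 1, length = 1, mean = 1/1 ≈ 1.000
  cycle 0 → 1 → 0: weight = 10, length = 2, mean = 10/2 ≈ 5.000
  cycle 1 → 0 → 1: weight = 10, length = 2, mean = 10/2 ≈ 5.000
Minimum mean = 1.000, attained e.g. along the cycle 0 → 0 with weight 1 and length 1. So λ(A) = 1/1 = 1.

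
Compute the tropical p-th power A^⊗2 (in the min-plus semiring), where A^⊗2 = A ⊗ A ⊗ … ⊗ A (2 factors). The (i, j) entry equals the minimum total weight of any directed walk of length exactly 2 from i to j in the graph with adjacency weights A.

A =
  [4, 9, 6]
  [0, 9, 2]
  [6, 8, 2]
A^⊗2 =
  [8, 13, 8]
  [4, 9, 4]
  [8, 10, 4]

Each entry (A^⊗2)_ij equals the minimum over all length-2 walks i = v_0 → v_1 → … → v_2 = j of Σ_t A[v_t][v_{t+1}]. For example, for (i, j) = (0, 2) we minimise over 3 possible intermediate vertex sequences; the minimum is 8, attained along the walk 0 → 2 → 2.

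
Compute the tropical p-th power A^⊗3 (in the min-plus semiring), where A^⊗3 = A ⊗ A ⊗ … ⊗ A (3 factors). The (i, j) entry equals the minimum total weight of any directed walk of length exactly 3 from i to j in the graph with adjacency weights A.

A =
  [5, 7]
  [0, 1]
A^⊗3 =
  [8, 9]
  [2, 3]

Each entry (A^⊗3)_ij equals the minimum over all length-3 walks i = v_0 → v_1 → … → v_3 = j of Σ_t A[v_t][v_{t+1}]. For example, for (i, j) = (0, 1) we minimise over 4 possible intermediate vertex sequences; the minimum is 9, attained along the walk 0 → 1 → 1 → 1.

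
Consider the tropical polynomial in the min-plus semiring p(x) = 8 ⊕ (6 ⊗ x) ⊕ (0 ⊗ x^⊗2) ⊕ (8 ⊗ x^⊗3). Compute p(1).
p(1) = 2

A tropical monomial a ⊗ x^⊗i evaluates to a + i · x. Evaluating each term at x = 1:
  Term 0 contributes 8 + 0 · 1 = 8
  Term 1 contributes 6 + 1 · 1 = 7
  Term 2 contributes 0 + 2 · 1 = 2
  Term 3 contributes 8 + 3 · 1 = 11
p(1) = ⊕ of these = min[8, 7, 2, 11] = 2.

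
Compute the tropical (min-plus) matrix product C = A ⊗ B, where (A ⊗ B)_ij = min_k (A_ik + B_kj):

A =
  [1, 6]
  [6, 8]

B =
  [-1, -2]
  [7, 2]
A ⊗ B =
  [0, -1]
  [5, 4]

Apply the min-plus product entry-by-entry:
  C[0][0] = min over k of (A[0][0] + B[0][0] = 1 + -1 = 0, A[0][1] + B[1][0] = 6 + 7 = 13) = 0 (attained at k = 0)
  C[0][1] = min over k of (A[0][0] + B[0][1] = 1 + -2 = -1, A[0][1] + B[1][1] = 6 + 2 = 8) = -1 (attained at k = 0)
  C[1][0] = min over k of (A[1][0] + B[0][0] = 6 + -1 = 5, A[1][1] + B[1][0] = 8 + 7 = 15) = 5 (attained at k = 0)
  C[1][1] = min over k of (A[1][0] + B[0][1] = 6 + -2 = 4, A[1][1] + B[1][1] = 8 + 2 = 10) = 4 (attained at k = 0)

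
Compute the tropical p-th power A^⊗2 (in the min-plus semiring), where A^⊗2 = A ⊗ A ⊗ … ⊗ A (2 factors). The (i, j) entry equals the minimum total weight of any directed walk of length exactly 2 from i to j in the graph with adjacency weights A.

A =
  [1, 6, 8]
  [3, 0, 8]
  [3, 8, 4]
A^⊗2 =
  [2, 6, 9]
  [3, 0, 8]
  [4, 8, 8]

Each entry (A^⊗2)_ij equals the minimum over all length-2 walks i = v_0 → v_1 → … → v_2 = j of Σ_t A[v_t][v_{t+1}]. For example, for (i, j) = (0, 2) we minimise over 3 possible intermediate vertex sequences; the minimum is 9, attained along the walk 0 → 0 → 2.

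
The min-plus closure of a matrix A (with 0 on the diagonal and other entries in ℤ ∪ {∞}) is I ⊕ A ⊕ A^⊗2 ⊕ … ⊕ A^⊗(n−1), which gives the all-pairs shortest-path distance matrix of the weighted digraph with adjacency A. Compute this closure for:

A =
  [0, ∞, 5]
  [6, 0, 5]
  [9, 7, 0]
Closure =
  [0, 12, 5]
  [6, 0, 5]
  [9, 7, 0]

This is the Floyd-Warshall all-pairs shortest-path computation. For each intermediate vertex k = 0, 1, …, 2, update dist[i][j] ← min(dist[i][j], dist[i][k] + dist[k][j]). The final matrix gives, for each (i, j), the minimum total weight of any directed path from i to j (possibly empty when i = j).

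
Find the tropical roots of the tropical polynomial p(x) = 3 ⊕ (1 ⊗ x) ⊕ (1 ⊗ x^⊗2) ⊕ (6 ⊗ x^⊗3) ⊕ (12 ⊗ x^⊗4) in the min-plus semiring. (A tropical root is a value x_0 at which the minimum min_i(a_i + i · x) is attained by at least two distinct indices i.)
Roots: {-6, -5, 0, 2}

Each tropical root is a break point of the lower envelope of the lines y = a_i + i · x (there are 5 lines, with slopes 0, 1, ..., 4). Only the lines that attain the minimum somewhere contribute to roots; other lines are dominated. Here the surviving (envelope) indices are i = 4, i = 3, i = 2, i = 1, i = 0.
Intersections between consecutive envelope lines give the roots: for adjacent envelope indices i < j the intersection is x = (a_i − a_j) / (j − i). Reading off the sorted break points: {-6, -5, 0, 2}.
Verification: at each break x_0, at least two indices attain the minimum of min_i(a_i + i · x_0).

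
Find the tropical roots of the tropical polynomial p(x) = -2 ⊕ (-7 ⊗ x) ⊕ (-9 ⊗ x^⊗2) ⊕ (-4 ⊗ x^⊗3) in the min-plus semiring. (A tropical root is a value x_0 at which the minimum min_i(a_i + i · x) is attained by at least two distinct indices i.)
Roots: {-5, 2, 5}

Each tropical root is a break point of the lower envelope of the lines y = a_i + i · x (there are 4 lines, with slopes 0, 1, ..., 3). Only the lines that attain the minimum somewhere contribute to roots; other lines are dominated. Here the surviving (envelope) indices are i = 3, i = 2, i = 1, i = 0.
Intersections between consecutive envelope lines give the roots: for adjacent envelope indices i < j the intersection is x = (a_i − a_j) / (j − i). Reading off the sorted break points: {-5, 2, 5}.
Verification: at each break x_0, at least two indices attain the minimum of min_i(a_i + i · x_0).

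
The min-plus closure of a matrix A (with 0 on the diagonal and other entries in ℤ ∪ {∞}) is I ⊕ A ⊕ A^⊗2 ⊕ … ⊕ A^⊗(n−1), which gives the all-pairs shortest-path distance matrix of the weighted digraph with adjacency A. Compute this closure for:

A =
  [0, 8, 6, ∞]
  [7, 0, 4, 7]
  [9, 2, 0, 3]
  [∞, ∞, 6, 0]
Closure =
  [0, 8, 6, 9]
  [7, 0, 4, 7]
  [9, 2, 0, 3]
  [15, 8, 6, 0]

This is the Floyd-Warshall all-pairs shortest-path computation. For each intermediate vertex k = 0, 1, …, 3, update dist[i][j] ← min(dist[i][j], dist[i][k] + dist[k][j]). The final matrix gives, for each (i, j), the minimum total weight of any directed path from i to j (possibly empty when i = j).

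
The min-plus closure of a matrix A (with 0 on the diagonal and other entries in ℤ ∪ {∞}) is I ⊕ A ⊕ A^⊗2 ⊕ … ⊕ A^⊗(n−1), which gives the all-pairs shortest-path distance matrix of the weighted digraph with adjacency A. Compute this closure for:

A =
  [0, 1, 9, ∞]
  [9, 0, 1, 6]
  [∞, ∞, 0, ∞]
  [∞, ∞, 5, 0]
Closure =
  [0, 1, 2, 7]
  [9, 0, 1, 6]
  [∞, ∞, 0, ∞]
  [∞, ∞, 5, 0]

This is the Floyd-Warshall all-pairs shortest-path computation. For each intermediate vertex k = 0, 1, …, 3, update dist[i][j] ← min(dist[i][j], dist[i][k] + dist[k][j]). The final matrix gives, for each (i, j), the minimum total weight of any directed path from i to j (possibly empty when i = j).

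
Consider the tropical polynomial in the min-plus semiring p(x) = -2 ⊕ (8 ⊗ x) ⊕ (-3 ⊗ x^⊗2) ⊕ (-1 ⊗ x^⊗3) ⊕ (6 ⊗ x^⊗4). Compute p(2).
p(2) = -2

A tropical monomial a ⊗ x^⊗i evaluates to a + i · x. Evaluating each term at x = 2:
  Term 0 contributes -2 + 0 · 2 = -2
  Term 1 contributes 8 + 1 · 2 = 10
  Term 2 contributes -3 + 2 · 2 = 1
  Term 3 contributes -1 + 3 · 2 = 5
  Term 4 contributes 6 + 4 · 2 = 14
p(2) = ⊕ of these = min[-2, 10, 1, 5, 14] = -2.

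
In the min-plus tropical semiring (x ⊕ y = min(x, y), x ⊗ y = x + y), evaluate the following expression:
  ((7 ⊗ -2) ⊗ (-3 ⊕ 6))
((7 ⊗ -2) ⊗ (-3 ⊕ 6)) = 2

Expand innermost to outermost. Recall ⊕ takes the minimum of its arguments and ⊗ takes their sum. Working out the expression ((7 ⊗ -2) ⊗ (-3 ⊕ 6)) gives 2.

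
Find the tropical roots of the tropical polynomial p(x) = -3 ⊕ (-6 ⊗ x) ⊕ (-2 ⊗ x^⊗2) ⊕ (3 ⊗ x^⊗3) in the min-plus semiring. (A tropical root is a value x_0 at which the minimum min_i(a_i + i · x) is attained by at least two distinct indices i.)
Roots: {-5, -4, 3}

Each tropical root is a break point of the lower envelope of the lines y = a_i + i · x (there are 4 lines, with slopes 0, 1, ..., 3). Only the lines that attain the minimum somewhere contribute to roots; other lines are dominated. Here the surviving (envelope) indices are i = 3, i = 2, i = 1, i = 0.
Intersections between consecutive envelope lines give the roots: for adjacent envelope indices i < j the intersection is x = (a_i − a_j) / (j − i). Reading off the sorted break points: {-5, -4, 3}.
Verification: at each break x_0, at least two indices attain the minimum of min_i(a_i + i · x_0).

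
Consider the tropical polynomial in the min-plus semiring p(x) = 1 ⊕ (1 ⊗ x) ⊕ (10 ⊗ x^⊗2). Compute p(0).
p(0) = 1

A tropical monomial a ⊗ x^⊗i evaluates to a + i · x. Evaluating each term at x = 0:
  Term 0 contributes 1 + 0 · 0 = 1
  Term 1 contributes 1 + 1 · 0 = 1
  Term 2 contributes 10 + 2 · 0 = 10
p(0) = ⊕ of these = min[1, 1, 10] = 1.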